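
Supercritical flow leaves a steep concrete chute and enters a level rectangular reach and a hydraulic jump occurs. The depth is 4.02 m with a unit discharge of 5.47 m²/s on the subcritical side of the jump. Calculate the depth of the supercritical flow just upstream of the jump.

V₂ = q/y₂ = 5.47/4.02 = 1.36 m/s; Fr₂ = V₂/√(g·y₂) = 0.217.
Since the conjugate-depth ratio holds either way, y₁/y₂ = ½[√(1 + 8Fr₂²) − 1] = ½[√1.376 − 1] = 0.0864.
y₁ = 0.0864 × 4.02 = 0.347 m.

y₁ = 0.347 m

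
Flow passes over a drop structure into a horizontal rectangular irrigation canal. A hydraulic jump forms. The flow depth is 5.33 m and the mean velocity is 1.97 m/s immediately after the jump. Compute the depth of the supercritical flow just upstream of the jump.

Fr₂ = V₂/√(g·y₂) = 1.97/√(9.81×5.33) = 0.272.
From the momentum equation (using Fr₂), y₁/y₂ = ½[√(1 + 8Fr₂²) − 1] = ½[√1.594 − 1] = 0.131.
y₁ = 0.131 × 5.33 = 0.699 m.

y₁ = 0.699 m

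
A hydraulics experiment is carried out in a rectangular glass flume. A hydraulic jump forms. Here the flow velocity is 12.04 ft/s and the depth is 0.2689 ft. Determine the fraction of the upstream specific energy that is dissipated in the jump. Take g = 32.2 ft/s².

Fr₁ = V₁/√(g·y₁) = 12.04/√(32.2×0.2689) = 4.092.
Bélanger equation: y₂/y₁ = ½[√(1 + 8Fr₁²) − 1] = ½[√134.94 − 1] = 5.308.
y₂ = 5.308 × 0.2689 = 1.427 ft.
E₁ = y₁ + V₁²/2g = 2.520 ft. ΔE = (y₂ − y₁)³/(4y₁y₂) = 1.013 ft. ΔE/E₁ = 1.013/2.520 = 0.402.

ΔE/E₁ = 0.402 (40.2%)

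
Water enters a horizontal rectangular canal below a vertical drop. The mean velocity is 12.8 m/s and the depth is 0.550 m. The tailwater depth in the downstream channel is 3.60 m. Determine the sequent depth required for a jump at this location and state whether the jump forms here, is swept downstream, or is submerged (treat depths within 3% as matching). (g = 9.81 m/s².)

y₂ = 4.02 m; the jump is swept downstream

Fr₁ = V₁/√(g·y₁) = 12.8/√(9.81×0.550) = 5.51.
Bélanger equation: y₂/y₁ = ½[√(1 + 8Fr₁²) − 1] = ½[√243.9 − 1] = 7.31.
y₂ = 7.31 × 0.550 = 4.02 m.
Tailwater y_tw = 3.60 m: y_tw < y₂, so the jump is swept downstream.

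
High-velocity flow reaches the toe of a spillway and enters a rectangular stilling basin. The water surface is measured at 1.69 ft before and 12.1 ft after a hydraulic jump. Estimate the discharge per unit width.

q = 67.4 ft²/s

For a rectangular channel the momentum equation gives q² = ½·g·y₁·y₂·(y₁ + y₂) = ½×32.2×1.69×12.1×13.8 = 4540.
q = √4540 = 67.4 ft²/s.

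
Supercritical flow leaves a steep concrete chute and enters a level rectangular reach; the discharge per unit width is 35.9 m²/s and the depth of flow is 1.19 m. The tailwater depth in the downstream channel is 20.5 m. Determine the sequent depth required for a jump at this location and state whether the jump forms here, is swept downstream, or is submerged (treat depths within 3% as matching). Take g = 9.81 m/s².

V₁ = q/y₁ = 35.9/1.19 = 30.2 m/s. Fr₁ = V₁/√(g·y₁) = 30.2/√(9.81×1.19) = 8.83.
Conjugate-depth relation: y₂/y₁ = ½[√(1 + 8Fr₁²) − 1] = ½[√624.7 − 1] = 12.0.
y₂ = 12.0 × 1.19 = 14.3 m.
Tailwater y_tw = 20.5 m: y_tw > y₂, so the jump is submerged.

y₂ = 14.3 m; the jump is submerged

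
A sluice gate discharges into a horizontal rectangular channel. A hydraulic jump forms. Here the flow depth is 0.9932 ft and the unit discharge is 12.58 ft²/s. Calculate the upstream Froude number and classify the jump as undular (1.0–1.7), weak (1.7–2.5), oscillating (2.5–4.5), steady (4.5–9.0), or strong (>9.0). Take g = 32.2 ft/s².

Fr₁ = 2.240; weak jump

V₁ = q/y₁ = 12.58/0.9932 = 12.67 ft/s. Fr₁ = V₁/√(g·y₁) = 12.67/√(32.2×0.9932) = 2.240.
Fr₁ = 2.240 lies in the weak range.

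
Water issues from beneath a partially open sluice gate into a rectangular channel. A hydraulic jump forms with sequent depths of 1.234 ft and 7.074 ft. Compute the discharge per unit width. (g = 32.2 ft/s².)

For a rectangular channel the momentum equation gives q² = ½·g·y₁·y₂·(y₁ + y₂) = ½×32.2×1.234×7.074×8.308 = 1168.
q = √1168 = 34.17 ft²/s.

q = 34.17 ft²/s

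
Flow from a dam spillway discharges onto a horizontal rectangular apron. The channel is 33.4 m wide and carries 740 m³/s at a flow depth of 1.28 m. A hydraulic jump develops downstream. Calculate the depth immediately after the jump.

y₂ = 8.23 m

q = Q/b = 740/33.4 = 22.2 m²/s; V₁ = q/y₁ = 17.3 m/s. Fr₁ = V₁/√(g·y₁) = 4.88.
Bélanger equation: y₂/y₁ = ½[√(1 + 8Fr₁²) − 1] = ½[√191.9 − 1] = 6.43.
y₂ = 6.43 × 1.28 = 8.23 m.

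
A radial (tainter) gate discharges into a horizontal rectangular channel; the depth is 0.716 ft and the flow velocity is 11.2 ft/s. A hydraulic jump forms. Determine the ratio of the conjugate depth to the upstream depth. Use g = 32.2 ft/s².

Fr₁ = V₁/√(g·y₁) = 11.2/√(32.2×0.716) = 2.33.
From the momentum equation for a rectangular channel, y₂/y₁ = ½[√(1 + 8Fr₁²) − 1] = ½[√44.53 − 1] = 2.84.

y₂/y₁ = 2.84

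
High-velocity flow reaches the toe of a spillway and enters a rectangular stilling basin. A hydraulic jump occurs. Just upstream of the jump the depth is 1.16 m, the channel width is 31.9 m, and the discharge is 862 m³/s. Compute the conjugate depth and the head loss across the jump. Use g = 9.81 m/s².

q = Q/b = 862/31.9 = 27.0 m²/s; V₁ = q/y₁ = 23.3 m/s. Fr₁ = V₁/√(g·y₁) = 6.91.
Sequent-depth ratio: y₂/y₁ = ½[√(1 + 8Fr₁²) − 1] = ½[√382.5 − 1] = 9.28.
y₂ = 9.28 × 1.16 = 10.8 m.
Head loss: ΔE = (y₂ − y₁)³/(4y₁y₂) = (10.8 − 1.16)³/(4×1.16×10.8) = 886/49.9 = 17.7 m.

y₂ = 10.8 m; ΔE = 17.7 m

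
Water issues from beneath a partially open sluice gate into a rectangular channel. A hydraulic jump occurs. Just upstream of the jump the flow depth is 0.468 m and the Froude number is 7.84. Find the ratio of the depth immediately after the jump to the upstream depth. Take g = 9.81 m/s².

y₂/y₁ = 10.6

Fr₁ = 7.84 (given).
Conjugate-depth relation: y₂/y₁ = ½[√(1 + 8Fr₁²) − 1] = ½[√492.7 − 1] = 10.6.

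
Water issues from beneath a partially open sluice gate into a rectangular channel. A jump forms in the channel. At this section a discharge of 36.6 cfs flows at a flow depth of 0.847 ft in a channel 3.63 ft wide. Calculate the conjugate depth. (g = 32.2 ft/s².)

q = Q/b = 36.6/3.63 = 10.1 ft²/s; V₁ = q/y₁ = 11.9 ft/s. Fr₁ = V₁/√(g·y₁) = 2.28.
From the momentum equation for a rectangular channel, y₂/y₁ = ½[√(1 + 8Fr₁²) − 1] = ½[√42.57 − 1] = 2.76.
y₂ = 2.76 × 0.847 = 2.34 ft.

y₂ = 2.34 ft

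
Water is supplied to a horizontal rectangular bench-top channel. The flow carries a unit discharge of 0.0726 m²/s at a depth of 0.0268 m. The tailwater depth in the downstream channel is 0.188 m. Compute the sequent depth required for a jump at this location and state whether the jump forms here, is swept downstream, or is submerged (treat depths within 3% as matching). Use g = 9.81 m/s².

y₂ = 0.187 m; the jump forms here

V₁ = q/y₁ = 0.0726/0.0268 = 2.71 m/s. Fr₁ = V₁/√(g·y₁) = 2.71/√(9.81×0.0268) = 5.28.
From the momentum equation for a rectangular channel, y₂/y₁ = ½[√(1 + 8Fr₁²) − 1] = ½[√224.3 − 1] = 6.99.
y₂ = 6.99 × 0.0268 = 0.187 m.
Tailwater y_tw = 0.188 m: y_tw ≈ y₂, so the jump forms here.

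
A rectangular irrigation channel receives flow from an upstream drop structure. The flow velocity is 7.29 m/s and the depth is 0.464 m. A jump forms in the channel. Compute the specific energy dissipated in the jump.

Fr₁ = V₁/√(g·y₁) = 7.29/√(9.81×0.464) = 3.42.
Sequent-depth ratio: y₂/y₁ = ½[√(1 + 8Fr₁²) − 1] = ½[√94.40 − 1] = 4.36.
y₂ = 4.36 × 0.464 = 2.02 m.
q = V₁·y₁ = 7.29 × 0.464 = 3.38 m²/s. V₂ = q/y₂ = 3.38/2.02 = 1.67 m/s. E₁ = y₁ + V₁²/2g = 3.17 m; E₂ = y₂ + V₂²/2g = 2.16 m. ΔE = E₁ − E₂ = 1.01 m.

ΔE = 1.01 m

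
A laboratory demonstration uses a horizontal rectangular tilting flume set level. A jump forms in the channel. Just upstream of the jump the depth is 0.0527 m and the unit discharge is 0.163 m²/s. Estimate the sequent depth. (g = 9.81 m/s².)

y₂ = 0.295 m

V₁ = q/y₁ = 0.163/0.0527 = 3.09 m/s. Fr₁ = V₁/√(g·y₁) = 3.09/√(9.81×0.0527) = 4.30.
By Bélanger, y₂/y₁ = ½[√(1 + 8Fr₁²) − 1] = ½[√149.0 − 1] = 5.60.
y₂ = 5.60 × 0.0527 = 0.295 m.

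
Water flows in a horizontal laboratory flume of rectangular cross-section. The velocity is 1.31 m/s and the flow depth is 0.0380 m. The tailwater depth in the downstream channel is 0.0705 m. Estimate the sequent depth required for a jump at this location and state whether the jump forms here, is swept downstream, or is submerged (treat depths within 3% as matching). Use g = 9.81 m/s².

Fr₁ = V₁/√(g·y₁) = 1.31/√(9.81×0.0380) = 2.15.
Sequent-depth ratio: y₂/y₁ = ½[√(1 + 8Fr₁²) − 1] = ½[√37.83 − 1] = 2.58.
y₂ = 2.58 × 0.0380 = 0.0979 m.
Tailwater y_tw = 0.0705 m: y_tw < y₂, so the jump is swept downstream.

y₂ = 0.0979 m; the jump is swept downstream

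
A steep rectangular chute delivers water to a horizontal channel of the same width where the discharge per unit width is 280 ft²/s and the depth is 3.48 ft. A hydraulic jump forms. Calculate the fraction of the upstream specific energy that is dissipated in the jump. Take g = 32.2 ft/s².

V₁ = q/y₁ = 280/3.48 = 80.5 ft/s. Fr₁ = V₁/√(g·y₁) = 80.5/√(32.2×3.48) = 7.60.
Bélanger equation: y₂/y₁ = ½[√(1 + 8Fr₁²) − 1] = ½[√463.2 − 1] = 10.3.
y₂ = 10.3 × 3.48 = 35.7 ft.
E₁ = y₁ + V₁²/2g = 104 ft. ΔE = (y₂ − y₁)³/(4y₁y₂) = 67.3 ft. ΔE/E₁ = 67.3/104 = 0.647.

ΔE/E₁ = 0.647 (64.7%)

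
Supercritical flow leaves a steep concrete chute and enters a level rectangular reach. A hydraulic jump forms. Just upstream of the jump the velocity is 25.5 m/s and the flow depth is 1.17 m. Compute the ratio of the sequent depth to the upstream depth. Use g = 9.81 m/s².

Fr₁ = V₁/√(g·y₁) = 25.5/√(9.81×1.17) = 7.53.
From the momentum equation for a rectangular channel, y₂/y₁ = ½[√(1 + 8Fr₁²) − 1] = ½[√454.2 − 1] = 10.2.

y₂/y₁ = 10.2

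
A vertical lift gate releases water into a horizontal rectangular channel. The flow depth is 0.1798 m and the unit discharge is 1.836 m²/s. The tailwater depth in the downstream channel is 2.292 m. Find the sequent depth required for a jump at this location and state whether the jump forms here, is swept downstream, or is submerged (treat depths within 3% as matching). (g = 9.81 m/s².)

y₂ = 1.867 m; the jump is submerged

V₁ = q/y₁ = 1.836/0.1798 = 10.21 m/s. Fr₁ = V₁/√(g·y₁) = 10.21/√(9.81×0.1798) = 7.689.
Sequent-depth ratio: y₂/y₁ = ½[√(1 + 8Fr₁²) − 1] = ½[√473.93 − 1] = 10.38.
y₂ = 10.38 × 0.1798 = 1.867 m.
Tailwater y_tw = 2.292 m: y_tw > y₂, so the jump is submerged.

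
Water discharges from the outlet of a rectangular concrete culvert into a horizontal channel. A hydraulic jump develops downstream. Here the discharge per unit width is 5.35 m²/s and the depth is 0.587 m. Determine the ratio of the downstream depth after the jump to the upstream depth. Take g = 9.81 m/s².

V₁ = q/y₁ = 5.35/0.587 = 9.11 m/s. Fr₁ = V₁/√(g·y₁) = 9.11/√(9.81×0.587) = 3.80.
Sequent-depth ratio: y₂/y₁ = ½[√(1 + 8Fr₁²) − 1] = ½[√116.4 − 1] = 4.89.

y₂/y₁ = 4.89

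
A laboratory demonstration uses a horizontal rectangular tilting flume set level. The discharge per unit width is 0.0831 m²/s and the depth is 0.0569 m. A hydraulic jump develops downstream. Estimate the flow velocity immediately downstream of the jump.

V₁ = q/y₁ = 0.0831/0.0569 = 1.46 m/s. Fr₁ = V₁/√(g·y₁) = 1.46/√(9.81×0.0569) = 1.95.
From the momentum equation for a rectangular channel, y₂/y₁ = ½[√(1 + 8Fr₁²) − 1] = ½[√31.57 − 1] = 2.31.
y₂ = 2.31 × 0.0569 = 0.131 m.
V₂ = q/y₂ = 0.0831/0.131 = 0.632 m/s.

V₂ = 0.632 m/s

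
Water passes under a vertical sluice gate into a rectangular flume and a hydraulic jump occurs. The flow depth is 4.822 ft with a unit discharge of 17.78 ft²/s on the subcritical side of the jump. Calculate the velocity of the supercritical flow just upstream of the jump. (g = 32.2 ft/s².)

V₁ = 24.26 ft/s

V₂ = q/y₂ = 17.78/4.822 = 3.687 ft/s; Fr₂ = V₂/√(g·y₂) = 0.2959.
From the momentum equation (using Fr₂), y₁/y₂ = ½[√(1 + 8Fr₂²) − 1] = ½[√1.7005 − 1] = 0.1520.
y₁ = 0.1520 × 4.822 = 0.7330 ft.
V₁ = q/y₁ = 17.78/0.7330 = 24.26 ft/s.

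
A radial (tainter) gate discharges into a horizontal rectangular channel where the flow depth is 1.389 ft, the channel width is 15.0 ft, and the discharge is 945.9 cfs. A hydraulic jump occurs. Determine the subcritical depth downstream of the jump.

q = Q/b = 945.9/15.0 = 63.06 ft²/s; V₁ = q/y₁ = 45.40 ft/s. Fr₁ = V₁/√(g·y₁) = 6.788.
Bélanger equation: y₂/y₁ = ½[√(1 + 8Fr₁²) − 1] = ½[√369.67 − 1] = 9.113.
y₂ = 9.113 × 1.389 = 12.66 ft.

y₂ = 12.66 ft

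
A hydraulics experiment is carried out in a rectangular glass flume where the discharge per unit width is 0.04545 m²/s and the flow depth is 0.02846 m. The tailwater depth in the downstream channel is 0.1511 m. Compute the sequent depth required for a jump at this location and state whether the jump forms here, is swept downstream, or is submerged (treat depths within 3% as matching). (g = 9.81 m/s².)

V₁ = q/y₁ = 0.04545/0.02846 = 1.597 m/s. Fr₁ = V₁/√(g·y₁) = 1.597/√(9.81×0.02846) = 3.022.
Conjugate-depth relation: y₂/y₁ = ½[√(1 + 8Fr₁²) − 1] = ½[√74.078 − 1] = 3.803.
y₂ = 3.803 × 0.02846 = 0.1082 m.
Tailwater y_tw = 0.1511 m: y_tw > y₂, so the jump is submerged.

y₂ = 0.1082 m; the jump is submerged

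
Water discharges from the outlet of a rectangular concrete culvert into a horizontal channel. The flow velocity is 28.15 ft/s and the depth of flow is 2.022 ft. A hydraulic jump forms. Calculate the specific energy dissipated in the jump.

Fr₁ = V₁/√(g·y₁) = 28.15/√(32.2×2.022) = 3.489.
By Bélanger, y₂/y₁ = ½[√(1 + 8Fr₁²) − 1] = ½[√98.367 − 1] = 4.459.
y₂ = 4.459 × 2.022 = 9.016 ft.
Head loss: ΔE = (y₂ − y₁)³/(4y₁y₂) = (9.016 − 2.022)³/(4×2.022×9.016) = 342.1/72.92 = 4.692 ft.

ΔE = 4.692 ft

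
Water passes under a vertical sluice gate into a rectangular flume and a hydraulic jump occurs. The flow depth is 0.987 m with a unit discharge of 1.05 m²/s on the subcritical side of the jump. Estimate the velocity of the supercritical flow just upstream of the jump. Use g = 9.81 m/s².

V₁ = 5.44 m/s

V₂ = q/y₂ = 1.05/0.987 = 1.06 m/s; Fr₂ = V₂/√(g·y₂) = 0.342.
Since the conjugate-depth ratio holds either way, y₁/y₂ = ½[√(1 + 8Fr₂²) − 1] = ½[√1.935 − 1] = 0.196.
y₁ = 0.196 × 0.987 = 0.193 m.
V₁ = q/y₁ = 1.05/0.193 = 5.44 m/s.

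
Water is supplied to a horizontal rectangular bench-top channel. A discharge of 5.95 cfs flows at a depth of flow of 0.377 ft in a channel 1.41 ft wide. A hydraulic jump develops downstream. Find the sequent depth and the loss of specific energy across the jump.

y₂ = 1.53 ft; ΔE = 0.670 ft

q = Q/b = 5.95/1.41 = 4.22 ft²/s; V₁ = q/y₁ = 11.2 ft/s. Fr₁ = V₁/√(g·y₁) = 3.21.
Bélanger equation: y₂/y₁ = ½[√(1 + 8Fr₁²) − 1] = ½[√83.57 − 1] = 4.07.
y₂ = 4.07 × 0.377 = 1.53 ft.
Head loss: ΔE = (y₂ − y₁)³/(4y₁y₂) = (1.53 − 0.377)³/(4×0.377×1.53) = 1.55/2.31 = 0.670 ft.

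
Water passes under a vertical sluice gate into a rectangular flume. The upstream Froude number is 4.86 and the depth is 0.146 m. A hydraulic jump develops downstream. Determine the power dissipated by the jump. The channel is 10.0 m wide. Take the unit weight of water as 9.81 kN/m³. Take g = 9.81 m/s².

P = 74.5 kW

Fr₁ = 4.86 (given).
Bélanger equation: y₂/y₁ = ½[√(1 + 8Fr₁²) − 1] = ½[√190.0 − 1] = 6.39.
y₂ = 6.39 × 0.146 = 0.933 m.
Head loss: ΔE = (y₂ − y₁)³/(4y₁y₂) = (0.933 − 0.146)³/(4×0.146×0.933) = 0.488/0.545 = 0.895 m.
V₁ = Fr₁·√(g·y₁) = 4.86×√(9.81×0.146) = 5.82 m/s; q = V₁·y₁ = 0.849 m²/s. Q = q·b = 0.849 × 10.0 = 8.49 m³/s. P = γ·Q·ΔE = 9.81 × 8.49 × 0.895 = 74.5 kW.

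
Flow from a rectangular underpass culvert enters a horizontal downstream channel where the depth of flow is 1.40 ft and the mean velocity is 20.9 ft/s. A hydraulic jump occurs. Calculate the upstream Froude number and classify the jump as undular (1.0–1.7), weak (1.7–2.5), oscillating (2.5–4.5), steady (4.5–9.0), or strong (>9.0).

Fr₁ = 3.11; oscillating jump

Fr₁ = V₁/√(g·y₁) = 20.9/√(32.2×1.40) = 3.11.
Fr₁ = 3.11 lies in the oscillating range.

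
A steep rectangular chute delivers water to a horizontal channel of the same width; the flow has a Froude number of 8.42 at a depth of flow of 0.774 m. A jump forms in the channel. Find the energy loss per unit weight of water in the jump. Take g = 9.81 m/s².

Fr₁ = 8.42 (given).
From the momentum equation for a rectangular channel, y₂/y₁ = ½[√(1 + 8Fr₁²) − 1] = ½[√568.2 − 1] = 11.4.
y₂ = 11.4 × 0.774 = 8.84 m.
Head loss: ΔE = (y₂ − y₁)³/(4y₁y₂) = (8.84 − 0.774)³/(4×0.774×8.84) = 524/27.4 = 19.2 m.

ΔE = 19.2 m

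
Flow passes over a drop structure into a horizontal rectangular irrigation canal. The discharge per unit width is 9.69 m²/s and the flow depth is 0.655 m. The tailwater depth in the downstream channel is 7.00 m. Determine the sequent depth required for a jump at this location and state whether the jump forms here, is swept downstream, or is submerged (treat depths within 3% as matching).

V₁ = q/y₁ = 9.69/0.655 = 14.8 m/s. Fr₁ = V₁/√(g·y₁) = 14.8/√(9.81×0.655) = 5.84.
Bélanger equation: y₂/y₁ = ½[√(1 + 8Fr₁²) − 1] = ½[√273.5 − 1] = 7.77.
y₂ = 7.77 × 0.655 = 5.09 m.
Tailwater y_tw = 7.00 m: y_tw > y₂, so the jump is submerged.

y₂ = 5.09 m; the jump is submerged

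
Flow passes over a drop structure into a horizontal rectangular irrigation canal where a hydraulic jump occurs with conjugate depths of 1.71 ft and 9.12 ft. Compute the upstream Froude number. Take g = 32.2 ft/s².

Fr₁ = 4.11

For a rectangular channel the momentum equation gives q² = ½·g·y₁·y₂·(y₁ + y₂) = ½×32.2×1.71×9.12×10.8 = 2719.
q = √2719 = 52.1 ft²/s.
V₁ = q/y₁ = 30.5 ft/s; Fr₁ = V₁/√(g·y₁) = 4.11.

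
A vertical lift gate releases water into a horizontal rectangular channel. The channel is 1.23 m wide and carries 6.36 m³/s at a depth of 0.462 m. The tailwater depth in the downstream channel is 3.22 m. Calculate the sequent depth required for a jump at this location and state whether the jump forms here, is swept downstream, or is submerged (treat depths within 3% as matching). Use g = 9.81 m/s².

q = Q/b = 6.36/1.23 = 5.17 m²/s; V₁ = q/y₁ = 11.2 m/s. Fr₁ = V₁/√(g·y₁) = 5.26.
Bélanger equation: y₂/y₁ = ½[√(1 + 8Fr₁²) − 1] = ½[√222.1 − 1] = 6.95.
y₂ = 6.95 × 0.462 = 3.21 m.
Tailwater y_tw = 3.22 m: y_tw ≈ y₂, so the jump forms here.

y₂ = 3.21 m; the jump forms here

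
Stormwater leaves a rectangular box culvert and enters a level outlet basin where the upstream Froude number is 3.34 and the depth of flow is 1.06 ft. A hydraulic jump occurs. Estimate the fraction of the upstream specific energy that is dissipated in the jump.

ΔE/E₁ = 0.307 (30.7%)

Fr₁ = 3.34 (given).
Bélanger equation: y₂/y₁ = ½[√(1 + 8Fr₁²) − 1] = ½[√90.24 − 1] = 4.25.
y₂ = 4.25 × 1.06 = 4.50 ft.
E₁ = y₁(1 + Fr₁²/2) = 1.06×(1 + 3.34²/2) = 6.97 ft. ΔE = (y₂ − y₁)³/(4y₁y₂) = 2.14 ft. ΔE/E₁ = 2.14/6.97 = 0.307.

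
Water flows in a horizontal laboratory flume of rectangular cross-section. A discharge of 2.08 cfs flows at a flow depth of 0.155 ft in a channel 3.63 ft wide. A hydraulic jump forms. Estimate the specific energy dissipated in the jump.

q = Q/b = 2.08/3.63 = 0.573 ft²/s; V₁ = q/y₁ = 3.70 ft/s. Fr₁ = V₁/√(g·y₁) = 1.65.
Conjugate-depth relation: y₂/y₁ = ½[√(1 + 8Fr₁²) − 1] = ½[√22.91 − 1] = 1.89.
y₂ = 1.89 × 0.155 = 0.293 ft.
Head loss: ΔE = (y₂ − y₁)³/(4y₁y₂) = (0.293 − 0.155)³/(4×0.155×0.293) = 0.00265/0.182 = 0.0146 ft.

ΔE = 0.0146 ft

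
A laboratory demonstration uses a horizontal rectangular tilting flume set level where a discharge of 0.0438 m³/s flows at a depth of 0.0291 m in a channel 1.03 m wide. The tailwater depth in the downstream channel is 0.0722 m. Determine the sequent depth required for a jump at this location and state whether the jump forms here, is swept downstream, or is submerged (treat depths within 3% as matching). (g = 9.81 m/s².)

y₂ = 0.0989 m; the jump is swept downstream

q = Q/b = 0.0438/1.03 = 0.0425 m²/s; V₁ = q/y₁ = 1.46 m/s. Fr₁ = V₁/√(g·y₁) = 2.74.
Conjugate-depth relation: y₂/y₁ = ½[√(1 + 8Fr₁²) − 1] = ½[√60.84 − 1] = 3.40.
y₂ = 3.40 × 0.0291 = 0.0989 m.
Tailwater y_tw = 0.0722 m: y_tw < y₂, so the jump is swept downstream.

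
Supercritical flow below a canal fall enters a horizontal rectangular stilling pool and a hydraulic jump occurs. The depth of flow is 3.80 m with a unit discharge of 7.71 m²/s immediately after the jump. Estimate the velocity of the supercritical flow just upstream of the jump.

V₁ = 10.9 m/s

V₂ = q/y₂ = 7.71/3.80 = 2.03 m/s; Fr₂ = V₂/√(g·y₂) = 0.332.
Applying the sequent-depth relation in reverse, y₁/y₂ = ½[√(1 + 8Fr₂²) − 1] = ½[√1.883 − 1] = 0.186.
y₁ = 0.186 × 3.80 = 0.708 m.
V₁ = q/y₁ = 7.71/0.708 = 10.9 m/s.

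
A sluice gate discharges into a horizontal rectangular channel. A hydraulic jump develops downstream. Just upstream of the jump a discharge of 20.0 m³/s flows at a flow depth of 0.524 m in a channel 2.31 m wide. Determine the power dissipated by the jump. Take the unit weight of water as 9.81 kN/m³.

q = Q/b = 20.0/2.31 = 8.66 m²/s; V₁ = q/y₁ = 16.5 m/s. Fr₁ = V₁/√(g·y₁) = 7.29.
Conjugate-depth relation: y₂/y₁ = ½[√(1 + 8Fr₁²) − 1] = ½[√425.9 − 1] = 9.82.
y₂ = 9.82 × 0.524 = 5.14 m.
Head loss: ΔE = (y₂ − y₁)³/(4y₁y₂) = (5.14 − 0.524)³/(4×0.524×5.14) = 98.7/10.8 = 9.15 m.
P = γ·Q·ΔE = 9.81 × 20.0 × 9.15 = 1795 kW.

P = 1795 kW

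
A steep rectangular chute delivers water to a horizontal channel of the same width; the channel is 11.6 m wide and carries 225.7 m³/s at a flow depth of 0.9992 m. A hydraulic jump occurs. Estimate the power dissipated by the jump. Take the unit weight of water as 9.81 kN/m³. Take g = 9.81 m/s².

P = 25998 kW

q = Q/b = 225.7/11.6 = 19.46 m²/s; V₁ = q/y₁ = 19.47 m/s. Fr₁ = V₁/√(g·y₁) = 6.220.
Bélanger equation: y₂/y₁ = ½[√(1 + 8Fr₁²) − 1] = ½[√310.46 − 1] = 8.310.
y₂ = 8.310 × 0.9992 = 8.303 m.
V₂ = q/y₂ = 19.46/8.303 = 2.343 m/s. E₁ = y₁ + V₁²/2g = 20.33 m; E₂ = y₂ + V₂²/2g = 8.583 m. ΔE = E₁ − E₂ = 11.74 m.
P = γ·Q·ΔE = 9.81 × 225.7 × 11.74 = 25998 kW.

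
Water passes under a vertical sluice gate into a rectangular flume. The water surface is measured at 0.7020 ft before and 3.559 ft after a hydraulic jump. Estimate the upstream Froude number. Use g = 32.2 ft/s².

For a rectangular channel the momentum equation gives q² = ½·g·y₁·y₂·(y₁ + y₂) = ½×32.2×0.7020×3.559×4.261 = 171.4.
q = √171.4 = 13.09 ft²/s.
V₁ = q/y₁ = 18.65 ft/s; Fr₁ = V₁/√(g·y₁) = 3.923.

Fr₁ = 3.923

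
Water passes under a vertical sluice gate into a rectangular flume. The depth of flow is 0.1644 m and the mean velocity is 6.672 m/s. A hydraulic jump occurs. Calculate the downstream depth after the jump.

Fr₁ = V₁/√(g·y₁) = 6.672/√(9.81×0.1644) = 5.254.
By Bélanger, y₂/y₁ = ½[√(1 + 8Fr₁²) − 1] = ½[√221.82 − 1] = 6.947.
y₂ = 6.947 × 0.1644 = 1.142 m.

y₂ = 1.142 m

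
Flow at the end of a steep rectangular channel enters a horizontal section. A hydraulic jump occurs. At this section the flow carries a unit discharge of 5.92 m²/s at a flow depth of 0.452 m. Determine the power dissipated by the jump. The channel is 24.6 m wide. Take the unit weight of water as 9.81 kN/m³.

V₁ = q/y₁ = 5.92/0.452 = 13.1 m/s. Fr₁ = V₁/√(g·y₁) = 13.1/√(9.81×0.452) = 6.22.
Sequent-depth ratio: y₂/y₁ = ½[√(1 + 8Fr₁²) − 1] = ½[√310.5 − 1] = 8.31.
y₂ = 8.31 × 0.452 = 3.76 m.
Head loss: ΔE = (y₂ − y₁)³/(4y₁y₂) = (3.76 − 0.452)³/(4×0.452×3.76) = 36.1/6.79 = 5.31 m.
Q = q·b = 5.92 × 24.6 = 146 m³/s. P = γ·Q·ΔE = 9.81 × 146 × 5.31 = 7589 kW.

P = 7589 kW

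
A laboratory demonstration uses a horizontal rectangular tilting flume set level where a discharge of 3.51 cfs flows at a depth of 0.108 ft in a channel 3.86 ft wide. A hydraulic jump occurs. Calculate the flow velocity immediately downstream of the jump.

V₂ = 1.43 ft/s

q = Q/b = 3.51/3.86 = 0.909 ft²/s; V₁ = q/y₁ = 8.42 ft/s. Fr₁ = V₁/√(g·y₁) = 4.51.
Conjugate-depth relation: y₂/y₁ = ½[√(1 + 8Fr₁²) − 1] = ½[√164.1 − 1] = 5.90.
y₂ = 5.90 × 0.108 = 0.638 ft.
V₂ = q/y₂ = 0.909/0.638 = 1.43 ft/s.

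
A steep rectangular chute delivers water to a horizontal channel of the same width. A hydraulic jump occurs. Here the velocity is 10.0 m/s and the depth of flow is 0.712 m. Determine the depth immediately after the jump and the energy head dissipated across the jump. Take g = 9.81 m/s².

Fr₁ = V₁/√(g·y₁) = 10.0/√(9.81×0.712) = 3.78.
Conjugate-depth relation: y₂/y₁ = ½[√(1 + 8Fr₁²) − 1] = ½[√115.5 − 1] = 4.87.
y₂ = 4.87 × 0.712 = 3.47 m.
Head loss: ΔE = (y₂ − y₁)³/(4y₁y₂) = (3.47 − 0.712)³/(4×0.712×3.47) = 21.0/9.88 = 2.12 m.

y₂ = 3.47 m; ΔE = 2.12 m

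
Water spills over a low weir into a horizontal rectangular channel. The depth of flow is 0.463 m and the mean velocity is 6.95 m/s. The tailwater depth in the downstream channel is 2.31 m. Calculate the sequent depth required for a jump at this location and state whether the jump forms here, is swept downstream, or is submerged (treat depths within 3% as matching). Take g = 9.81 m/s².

y₂ = 1.92 m; the jump is submerged

Fr₁ = V₁/√(g·y₁) = 6.95/√(9.81×0.463) = 3.26.
By Bélanger, y₂/y₁ = ½[√(1 + 8Fr₁²) − 1] = ½[√86.08 − 1] = 4.14.
y₂ = 4.14 × 0.463 = 1.92 m.
Tailwater y_tw = 2.31 m: y_tw > y₂, so the jump is submerged.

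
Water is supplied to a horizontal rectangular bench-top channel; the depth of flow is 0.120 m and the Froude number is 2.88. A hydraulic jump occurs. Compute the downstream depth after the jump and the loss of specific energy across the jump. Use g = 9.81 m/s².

y₂ = 0.432 m; ΔE = 0.147 m

Fr₁ = 2.88 (given).
Conjugate-depth relation: y₂/y₁ = ½[√(1 + 8Fr₁²) − 1] = ½[√67.36 − 1] = 3.60.
y₂ = 3.60 × 0.120 = 0.432 m.
V₁ = Fr₁·√(g·y₁) = 2.88×√(9.81×0.120) = 3.12 m/s; q = V₁·y₁ = 0.375 m²/s. V₂ = q/y₂ = 0.375/0.432 = 0.867 m/s. E₁ = y₁ + V₁²/2g = 0.618 m; E₂ = y₂ + V₂²/2g = 0.471 m. ΔE = E₁ − E₂ = 0.147 m.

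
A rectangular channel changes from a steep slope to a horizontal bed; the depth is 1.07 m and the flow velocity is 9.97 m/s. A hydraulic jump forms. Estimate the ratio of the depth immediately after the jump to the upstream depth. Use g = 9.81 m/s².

Fr₁ = V₁/√(g·y₁) = 9.97/√(9.81×1.07) = 3.08.
By Bélanger, y₂/y₁ = ½[√(1 + 8Fr₁²) − 1] = ½[√76.76 − 1] = 3.88.

y₂/y₁ = 3.88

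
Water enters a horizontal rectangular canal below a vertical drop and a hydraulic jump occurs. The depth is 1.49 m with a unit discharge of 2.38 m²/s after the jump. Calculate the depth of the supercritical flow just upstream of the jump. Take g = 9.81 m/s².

y₁ = 0.408 m

V₂ = q/y₂ = 2.38/1.49 = 1.60 m/s; Fr₂ = V₂/√(g·y₂) = 0.418.
The Bélanger relation is symmetric: y₁/y₂ = ½[√(1 + 8Fr₂²) − 1] = ½[√2.396 − 1] = 0.274.
y₁ = 0.274 × 1.49 = 0.408 m.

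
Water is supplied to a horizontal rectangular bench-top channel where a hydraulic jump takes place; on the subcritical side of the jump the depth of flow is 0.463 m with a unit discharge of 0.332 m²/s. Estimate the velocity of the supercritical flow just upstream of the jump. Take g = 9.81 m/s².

V₁ = 3.77 m/s

V₂ = q/y₂ = 0.332/0.463 = 0.717 m/s; Fr₂ = V₂/√(g·y₂) = 0.336.
The Bélanger relation is symmetric: y₁/y₂ = ½[√(1 + 8Fr₂²) − 1] = ½[√1.906 − 1] = 0.190.
y₁ = 0.190 × 0.463 = 0.0881 m.
V₁ = q/y₁ = 0.332/0.0881 = 3.77 m/s.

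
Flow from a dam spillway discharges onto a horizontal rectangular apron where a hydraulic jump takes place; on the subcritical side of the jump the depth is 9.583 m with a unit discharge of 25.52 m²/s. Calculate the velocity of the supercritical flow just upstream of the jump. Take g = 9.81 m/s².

V₂ = q/y₂ = 25.52/9.583 = 2.663 m/s; Fr₂ = V₂/√(g·y₂) = 0.2747.
From the momentum equation (using Fr₂), y₁/y₂ = ½[√(1 + 8Fr₂²) − 1] = ½[√1.6035 − 1] = 0.1331.
y₁ = 0.1331 × 9.583 = 1.276 m.
V₁ = q/y₁ = 25.52/1.276 = 20.00 m/s.

V₁ = 20.00 m/s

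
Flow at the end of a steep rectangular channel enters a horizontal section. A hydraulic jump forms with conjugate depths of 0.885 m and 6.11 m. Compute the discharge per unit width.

q = 13.6 m²/s

For a rectangular channel the momentum equation gives q² = ½·g·y₁·y₂·(y₁ + y₂) = ½×9.81×0.885×6.11×7.00 = 186.
q = √186 = 13.6 m²/s.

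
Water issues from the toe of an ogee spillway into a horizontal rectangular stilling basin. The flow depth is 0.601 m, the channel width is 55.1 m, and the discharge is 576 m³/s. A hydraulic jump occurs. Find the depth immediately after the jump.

q = Q/b = 576/55.1 = 10.5 m²/s; V₁ = q/y₁ = 17.4 m/s. Fr₁ = V₁/√(g·y₁) = 7.16.
By Bélanger, y₂/y₁ = ½[√(1 + 8Fr₁²) − 1] = ½[√411.5 − 1] = 9.64.
y₂ = 9.64 × 0.601 = 5.80 m.

y₂ = 5.80 m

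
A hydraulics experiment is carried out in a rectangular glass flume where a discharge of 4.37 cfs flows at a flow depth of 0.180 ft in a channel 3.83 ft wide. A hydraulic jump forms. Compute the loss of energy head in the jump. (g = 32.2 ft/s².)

ΔE = 0.159 ft

q = Q/b = 4.37/3.83 = 1.14 ft²/s; V₁ = q/y₁ = 6.34 ft/s. Fr₁ = V₁/√(g·y₁) = 2.63.
By Bélanger, y₂/y₁ = ½[√(1 + 8Fr₁²) − 1] = ½[√56.46 − 1] = 3.26.
y₂ = 3.26 × 0.180 = 0.586 ft.
Head loss: ΔE = (y₂ − y₁)³/(4y₁y₂) = (0.586 − 0.180)³/(4×0.180×0.586) = 0.0671/0.422 = 0.159 ft.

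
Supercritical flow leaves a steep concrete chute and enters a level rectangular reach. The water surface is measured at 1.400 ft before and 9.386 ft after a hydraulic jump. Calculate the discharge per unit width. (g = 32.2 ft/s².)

For a rectangular channel the momentum equation gives q² = ½·g·y₁·y₂·(y₁ + y₂) = ½×32.2×1.400×9.386×10.79 = 2282.
q = √2282 = 47.77 ft²/s.

q = 47.77 ft²/s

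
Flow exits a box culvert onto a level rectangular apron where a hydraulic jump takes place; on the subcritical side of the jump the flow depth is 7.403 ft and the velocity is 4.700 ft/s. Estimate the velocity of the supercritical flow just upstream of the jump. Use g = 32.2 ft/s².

V₁ = 29.41 ft/s

Fr₂ = V₂/√(g·y₂) = 4.700/√(32.2×7.403) = 0.3044.
The Bélanger relation is symmetric: y₁/y₂ = ½[√(1 + 8Fr₂²) − 1] = ½[√1.7413 − 1] = 0.1598.
y₁ = 0.1598 × 7.403 = 1.183 ft.
V₁ = q/y₁ = 34.79/1.183 = 29.41 ft/s.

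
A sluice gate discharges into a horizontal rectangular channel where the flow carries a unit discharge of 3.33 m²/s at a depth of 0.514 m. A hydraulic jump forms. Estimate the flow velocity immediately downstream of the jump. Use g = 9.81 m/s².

V₂ = 1.79 m/s

V₁ = q/y₁ = 3.33/0.514 = 6.48 m/s. Fr₁ = V₁/√(g·y₁) = 6.48/√(9.81×0.514) = 2.89.
By Bélanger, y₂/y₁ = ½[√(1 + 8Fr₁²) − 1] = ½[√67.59 − 1] = 3.61.
y₂ = 3.61 × 0.514 = 1.86 m.
V₂ = q/y₂ = 3.33/1.86 = 1.79 m/s.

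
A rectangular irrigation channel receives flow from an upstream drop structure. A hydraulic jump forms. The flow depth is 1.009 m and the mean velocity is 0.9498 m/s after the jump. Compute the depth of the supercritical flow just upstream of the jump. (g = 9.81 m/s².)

Fr₂ = V₂/√(g·y₂) = 0.9498/√(9.81×1.009) = 0.3019.
Applying the sequent-depth relation in reverse, y₁/y₂ = ½[√(1 + 8Fr₂²) − 1] = ½[√1.7291 − 1] = 0.1575.
y₁ = 0.1575 × 1.009 = 0.1589 m.

y₁ = 0.1589 m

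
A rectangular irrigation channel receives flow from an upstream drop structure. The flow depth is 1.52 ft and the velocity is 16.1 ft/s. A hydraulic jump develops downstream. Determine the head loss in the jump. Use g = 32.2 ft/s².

ΔE = 0.784 ft

Fr₁ = V₁/√(g·y₁) = 16.1/√(32.2×1.52) = 2.30.
Conjugate-depth relation: y₂/y₁ = ½[√(1 + 8Fr₁²) − 1] = ½[√43.37 − 1] = 2.79.
y₂ = 2.79 × 1.52 = 4.24 ft.
Head loss: ΔE = (y₂ − y₁)³/(4y₁y₂) = (4.24 − 1.52)³/(4×1.52×4.24) = 20.2/25.8 = 0.784 ft.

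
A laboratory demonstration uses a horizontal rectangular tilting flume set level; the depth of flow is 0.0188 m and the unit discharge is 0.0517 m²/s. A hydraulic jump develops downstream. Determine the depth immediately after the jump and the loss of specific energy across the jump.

V₁ = q/y₁ = 0.0517/0.0188 = 2.75 m/s. Fr₁ = V₁/√(g·y₁) = 2.75/√(9.81×0.0188) = 6.40.
Conjugate-depth relation: y₂/y₁ = ½[√(1 + 8Fr₁²) − 1] = ½[√329.0 − 1] = 8.57.
y₂ = 8.57 × 0.0188 = 0.161 m.
V₂ = q/y₂ = 0.0517/0.161 = 0.321 m/s. E₁ = y₁ + V₁²/2g = 0.404 m; E₂ = y₂ + V₂²/2g = 0.166 m. ΔE = E₁ − E₂ = 0.238 m.

y₂ = 0.161 m; ΔE = 0.238 m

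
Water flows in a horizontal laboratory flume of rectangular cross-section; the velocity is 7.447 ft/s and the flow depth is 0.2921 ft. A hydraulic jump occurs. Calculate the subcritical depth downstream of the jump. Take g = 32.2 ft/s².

Fr₁ = V₁/√(g·y₁) = 7.447/√(32.2×0.2921) = 2.428.
Conjugate-depth relation: y₂/y₁ = ½[√(1 + 8Fr₁²) − 1] = ½[√48.170 − 1] = 2.970.
y₂ = 2.970 × 0.2921 = 0.8676 ft.

y₂ = 0.8676 ft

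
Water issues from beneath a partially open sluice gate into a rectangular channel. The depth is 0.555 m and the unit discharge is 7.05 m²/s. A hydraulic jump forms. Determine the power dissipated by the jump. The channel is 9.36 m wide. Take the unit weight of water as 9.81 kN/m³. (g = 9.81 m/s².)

P = 2989 kW

V₁ = q/y₁ = 7.05/0.555 = 12.7 m/s. Fr₁ = V₁/√(g·y₁) = 12.7/√(9.81×0.555) = 5.44.
Sequent-depth ratio: y₂/y₁ = ½[√(1 + 8Fr₁²) − 1] = ½[√238.1 − 1] = 7.22.
y₂ = 7.22 × 0.555 = 4.00 m.
Head loss: ΔE = (y₂ − y₁)³/(4y₁y₂) = (4.00 − 0.555)³/(4×0.555×4.00) = 41.0/8.89 = 4.62 m.
Q = q·b = 7.05 × 9.36 = 66.0 m³/s. P = γ·Q·ΔE = 9.81 × 66.0 × 4.62 = 2989 kW.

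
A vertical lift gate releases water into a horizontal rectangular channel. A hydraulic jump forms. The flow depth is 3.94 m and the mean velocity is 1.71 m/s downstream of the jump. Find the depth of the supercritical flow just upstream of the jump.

Fr₂ = V₂/√(g·y₂) = 1.71/√(9.81×3.94) = 0.275.
From the momentum equation (using Fr₂), y₁/y₂ = ½[√(1 + 8Fr₂²) − 1] = ½[√1.605 − 1] = 0.133.
y₁ = 0.133 × 3.94 = 0.526 m.

y₁ = 0.526 m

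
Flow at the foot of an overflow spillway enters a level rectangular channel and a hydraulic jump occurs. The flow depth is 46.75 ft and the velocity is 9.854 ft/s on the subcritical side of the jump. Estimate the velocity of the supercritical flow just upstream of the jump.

V₁ = 85.22 ft/s

Fr₂ = V₂/√(g·y₂) = 9.854/√(32.2×46.75) = 0.2540.
Since the conjugate-depth ratio holds either way, y₁/y₂ = ½[√(1 + 8Fr₂²) − 1] = ½[√1.5160 − 1] = 0.1156.
y₁ = 0.1156 × 46.75 = 5.406 ft.
V₁ = q/y₁ = 460.7/5.406 = 85.22 ft/s.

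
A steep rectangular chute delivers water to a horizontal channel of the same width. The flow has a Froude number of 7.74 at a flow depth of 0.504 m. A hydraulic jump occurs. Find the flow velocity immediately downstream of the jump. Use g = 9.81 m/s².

Fr₁ = 7.74 (given).
Bélanger equation: y₂/y₁ = ½[√(1 + 8Fr₁²) − 1] = ½[√480.3 − 1] = 10.5.
y₂ = 10.5 × 0.504 = 5.27 m.
V₁ = Fr₁·√(g·y₁) = 7.74×√(9.81×0.504) = 17.2 m/s; q = V₁·y₁ = 8.67 m²/s.
V₂ = q/y₂ = 8.67/5.27 = 1.65 m/s.

V₂ = 1.65 m/s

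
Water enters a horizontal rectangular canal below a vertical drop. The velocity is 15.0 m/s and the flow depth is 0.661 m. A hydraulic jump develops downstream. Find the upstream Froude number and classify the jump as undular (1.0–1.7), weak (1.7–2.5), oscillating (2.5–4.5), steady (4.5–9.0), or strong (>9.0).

Fr₁ = V₁/√(g·y₁) = 15.0/√(9.81×0.661) = 5.89.
Fr₁ = 5.89 lies in the steady range.

Fr₁ = 5.89; steady jump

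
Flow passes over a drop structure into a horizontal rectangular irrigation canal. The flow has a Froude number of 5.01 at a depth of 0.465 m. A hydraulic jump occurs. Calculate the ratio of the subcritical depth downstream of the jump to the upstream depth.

Fr₁ = 5.01 (given).
Conjugate-depth relation: y₂/y₁ = ½[√(1 + 8Fr₁²) − 1] = ½[√201.8 − 1] = 6.60.

y₂/y₁ = 6.60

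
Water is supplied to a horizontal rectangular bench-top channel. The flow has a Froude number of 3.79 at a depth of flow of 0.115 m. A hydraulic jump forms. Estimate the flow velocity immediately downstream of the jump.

Fr₁ = 3.79 (given).
Sequent-depth ratio: y₂/y₁ = ½[√(1 + 8Fr₁²) − 1] = ½[√115.9 − 1] = 4.88.
y₂ = 4.88 × 0.115 = 0.562 m.
V₁ = Fr₁·√(g·y₁) = 3.79×√(9.81×0.115) = 4.03 m/s; q = V₁·y₁ = 0.463 m²/s.
V₂ = q/y₂ = 0.463/0.562 = 0.824 m/s.

V₂ = 0.824 m/s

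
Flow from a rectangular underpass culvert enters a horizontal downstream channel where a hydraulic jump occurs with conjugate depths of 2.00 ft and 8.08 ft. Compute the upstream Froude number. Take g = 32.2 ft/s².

For a rectangular channel the momentum equation gives q² = ½·g·y₁·y₂·(y₁ + y₂) = ½×32.2×2.00×8.08×10.1 = 2623.
q = √2623 = 51.2 ft²/s.
V₁ = q/y₁ = 25.6 ft/s; Fr₁ = V₁/√(g·y₁) = 3.19.

Fr₁ = 3.19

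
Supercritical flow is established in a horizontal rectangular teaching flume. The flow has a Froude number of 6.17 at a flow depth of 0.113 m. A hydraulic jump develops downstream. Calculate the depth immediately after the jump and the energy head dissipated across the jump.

Fr₁ = 6.17 (given).
Conjugate-depth relation: y₂/y₁ = ½[√(1 + 8Fr₁²) − 1] = ½[√305.6 − 1] = 8.24.
y₂ = 8.24 × 0.113 = 0.931 m.
Head loss: ΔE = (y₂ − y₁)³/(4y₁y₂) = (0.931 − 0.113)³/(4×0.113×0.931) = 0.548/0.421 = 1.30 m.

y₂ = 0.931 m; ΔE = 1.30 m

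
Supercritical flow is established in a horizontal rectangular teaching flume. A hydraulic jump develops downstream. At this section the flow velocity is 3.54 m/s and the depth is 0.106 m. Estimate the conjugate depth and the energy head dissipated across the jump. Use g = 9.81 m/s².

y₂ = 0.470 m; ΔE = 0.242 m

Fr₁ = V₁/√(g·y₁) = 3.54/√(9.81×0.106) = 3.47.
From the momentum equation for a rectangular channel, y₂/y₁ = ½[√(1 + 8Fr₁²) − 1] = ½[√97.41 − 1] = 4.43.
y₂ = 4.43 × 0.106 = 0.470 m.
Head loss: ΔE = (y₂ − y₁)³/(4y₁y₂) = (0.470 − 0.106)³/(4×0.106×0.470) = 0.0483/0.199 = 0.242 m.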